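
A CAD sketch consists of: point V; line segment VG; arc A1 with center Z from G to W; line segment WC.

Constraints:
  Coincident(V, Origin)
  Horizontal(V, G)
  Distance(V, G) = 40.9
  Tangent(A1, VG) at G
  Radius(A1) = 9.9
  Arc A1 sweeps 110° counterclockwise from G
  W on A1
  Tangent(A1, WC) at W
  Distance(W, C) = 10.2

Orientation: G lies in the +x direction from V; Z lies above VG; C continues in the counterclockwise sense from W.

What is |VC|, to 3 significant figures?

52.0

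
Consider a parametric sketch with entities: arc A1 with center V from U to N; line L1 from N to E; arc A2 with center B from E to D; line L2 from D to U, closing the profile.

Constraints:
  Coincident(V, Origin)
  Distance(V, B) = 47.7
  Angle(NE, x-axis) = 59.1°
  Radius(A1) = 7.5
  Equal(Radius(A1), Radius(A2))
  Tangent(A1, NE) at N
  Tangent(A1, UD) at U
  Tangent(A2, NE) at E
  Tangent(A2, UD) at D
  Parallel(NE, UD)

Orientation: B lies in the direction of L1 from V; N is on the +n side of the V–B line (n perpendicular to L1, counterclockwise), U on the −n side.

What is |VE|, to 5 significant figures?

48.286

The slot axis is L1's direction at 59.1°, so u = (cos 59.1°, sin 59.1°) = (0.51354, 0.85806) and n = (−sin 59.1°, cos 59.1°) = (-0.85806, 0.51354). V is at the origin and B lies 47.7 along u from V, so B = 47.7·u = (24.496, 40.930). Tangency of A1 to both parallel lines with radius 7.5 puts N and U at V ± 7.5·n: N = (-6.4355, 3.8516), U = (6.4355, -3.8516). Equal radii place E and D the same way about B: E = B + 7.5·n = (18.060, 44.781), D = B − 7.5·n = (30.931, 37.078). Then |VE| = |E − V| = 48.286.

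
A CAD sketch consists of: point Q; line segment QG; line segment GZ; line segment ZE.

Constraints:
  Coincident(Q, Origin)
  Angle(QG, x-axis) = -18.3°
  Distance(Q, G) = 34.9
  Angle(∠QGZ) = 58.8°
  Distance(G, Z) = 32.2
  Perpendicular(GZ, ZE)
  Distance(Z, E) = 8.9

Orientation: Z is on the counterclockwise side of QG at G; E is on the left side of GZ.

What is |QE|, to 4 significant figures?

25.27

Q is at the origin; QG runs at -18.3° with length 34.9, so G = 34.9·(cos -18.3°, sin -18.3°) = (33.13, -10.96). ∠QGZ = 58.8°, so GZ runs at -18.3° + (180° − 58.8°) = 102.9° from the x-axis; with |GZ| = 32.2, Z = G + 32.2·(cos 102.9°, sin 102.9°) = (25.95, 20.43). GZ is perpendicular to ZE; with |ZE| = 8.9 on the left of GZ, E = Z + 8.9·(-0.9748, -0.2233) = (17.27, 18.44). Then |QE| = |E − Q| = 25.27.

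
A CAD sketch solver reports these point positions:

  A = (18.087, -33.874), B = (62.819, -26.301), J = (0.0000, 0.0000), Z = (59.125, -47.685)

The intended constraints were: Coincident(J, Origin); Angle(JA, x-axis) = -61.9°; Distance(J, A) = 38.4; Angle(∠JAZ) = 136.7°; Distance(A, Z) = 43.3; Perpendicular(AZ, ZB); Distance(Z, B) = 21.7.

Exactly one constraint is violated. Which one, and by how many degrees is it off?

Perpendicular(AZ, ZB) — off by 8.80°.

J = (0.00, 0.00) ✓; JA at -61.90° ✓; |JA| = 38.40 ✓; ∠JAZ = 136.7° ✓; |AZ| = 43.30 ✓; ∠(AZ, ZB) = 98.80° ✗; |ZB| = 21.70 ✓.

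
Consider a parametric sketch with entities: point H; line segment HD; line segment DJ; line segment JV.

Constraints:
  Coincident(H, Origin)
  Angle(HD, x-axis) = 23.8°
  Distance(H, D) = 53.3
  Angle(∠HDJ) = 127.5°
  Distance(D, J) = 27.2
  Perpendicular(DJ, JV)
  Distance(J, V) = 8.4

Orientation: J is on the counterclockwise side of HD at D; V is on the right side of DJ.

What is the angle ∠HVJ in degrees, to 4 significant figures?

49.64°

H is at the origin; HD runs at 23.8° with length 53.3, so D = 53.3·(cos 23.8°, sin 23.8°) = (48.77, 21.51). ∠HDJ = 127.5°, so DJ runs at 23.8° + (180° − 127.5°) = 76.30° from the x-axis; with |DJ| = 27.2, J = D + 27.2·(cos 76.30°, sin 76.30°) = (55.21, 47.94). The perpendicularity gives JV at right angles to DJ; with |JV| = 8.4 on the right of DJ, V = J + 8.4·(0.9715, -0.2368) = (63.37, 45.95). Then cos ∠HVJ = VH·VJ / (|VH||VJ|), giving 49.64°.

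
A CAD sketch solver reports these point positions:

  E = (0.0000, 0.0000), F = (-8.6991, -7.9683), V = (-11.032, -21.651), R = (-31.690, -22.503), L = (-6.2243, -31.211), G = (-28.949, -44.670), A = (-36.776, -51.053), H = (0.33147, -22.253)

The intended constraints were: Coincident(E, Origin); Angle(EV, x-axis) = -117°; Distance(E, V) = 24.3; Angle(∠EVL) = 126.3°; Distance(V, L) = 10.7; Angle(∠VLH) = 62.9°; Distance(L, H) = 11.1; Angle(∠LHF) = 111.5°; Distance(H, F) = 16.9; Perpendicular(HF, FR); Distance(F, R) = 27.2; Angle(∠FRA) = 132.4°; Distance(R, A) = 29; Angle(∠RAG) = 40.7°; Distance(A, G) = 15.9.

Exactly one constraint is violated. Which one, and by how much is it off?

Distance(A, G) = 15.9 — off by 5.80.

E = (0.00, 0.00) ✓; EV at -117.0° ✓; |EV| = 24.30 ✓; ∠EVL = 126.3° ✓; |VL| = 10.70 ✓; ∠VLH = 62.90° ✓; |LH| = 11.10 ✓; ∠LHF = 111.5° ✓; |HF| = 16.90 ✓; ∠(HF, FR) = 90.00° ✓; |FR| = 27.20 ✓; ∠FRA = 132.4° ✓; |RA| = 29.00 ✓; ∠RAG = 40.70° ✓; |AG| = 10.10 ✗.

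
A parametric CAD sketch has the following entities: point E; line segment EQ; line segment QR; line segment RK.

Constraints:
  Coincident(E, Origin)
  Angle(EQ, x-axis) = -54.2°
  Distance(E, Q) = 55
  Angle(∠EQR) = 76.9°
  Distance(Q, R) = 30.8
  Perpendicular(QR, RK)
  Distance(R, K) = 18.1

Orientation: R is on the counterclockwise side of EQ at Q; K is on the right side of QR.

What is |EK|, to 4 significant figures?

73.98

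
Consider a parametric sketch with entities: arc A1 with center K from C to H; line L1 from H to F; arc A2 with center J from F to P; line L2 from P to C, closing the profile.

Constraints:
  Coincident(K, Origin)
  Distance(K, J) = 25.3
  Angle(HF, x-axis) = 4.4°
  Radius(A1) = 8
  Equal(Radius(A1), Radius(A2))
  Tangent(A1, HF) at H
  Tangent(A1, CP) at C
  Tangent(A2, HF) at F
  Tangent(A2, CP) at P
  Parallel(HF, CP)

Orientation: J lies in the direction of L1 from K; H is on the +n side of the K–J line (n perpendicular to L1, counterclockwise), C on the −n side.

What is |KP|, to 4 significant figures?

26.53

Tangency of A1 to both parallel lines with radius 8.0 puts H and C at K ± 8.0·n: H = (-0.6138, 7.976), C = (0.6138, -7.976). Equal radii place F and P the same way about J: F = J + 8.0·n = (24.61, 9.917), P = J − 8.0·n = (25.84, -6.035). Then |KP| = |P − K| = 26.53.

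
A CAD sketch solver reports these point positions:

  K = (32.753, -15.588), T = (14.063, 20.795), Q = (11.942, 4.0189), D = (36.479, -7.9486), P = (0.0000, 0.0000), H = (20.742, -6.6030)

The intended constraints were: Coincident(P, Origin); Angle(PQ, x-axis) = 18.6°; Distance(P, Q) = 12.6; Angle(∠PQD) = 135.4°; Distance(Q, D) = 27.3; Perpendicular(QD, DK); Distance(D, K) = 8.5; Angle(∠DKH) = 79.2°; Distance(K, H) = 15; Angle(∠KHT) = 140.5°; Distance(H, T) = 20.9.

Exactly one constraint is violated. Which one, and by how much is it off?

Distance(H, T) = 20.9 — off by 7.30.

P = (0.00, 0.00) ✓; PQ at 18.60° ✓; |PQ| = 12.60 ✓; ∠PQD = 135.4° ✓; |QD| = 27.30 ✓; ∠(QD, DK) = 90.00° ✓; |DK| = 8.500 ✓; ∠DKH = 79.20° ✓; |KH| = 15.00 ✓; ∠KHT = 140.5° ✓; |HT| = 28.20 ✗.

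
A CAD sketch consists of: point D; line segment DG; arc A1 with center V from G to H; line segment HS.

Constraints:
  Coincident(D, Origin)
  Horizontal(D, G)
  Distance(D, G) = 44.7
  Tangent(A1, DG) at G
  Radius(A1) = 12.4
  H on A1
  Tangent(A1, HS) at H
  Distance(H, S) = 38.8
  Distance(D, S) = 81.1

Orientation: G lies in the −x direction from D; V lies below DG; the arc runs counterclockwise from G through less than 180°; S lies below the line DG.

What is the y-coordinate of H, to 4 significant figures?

-9.437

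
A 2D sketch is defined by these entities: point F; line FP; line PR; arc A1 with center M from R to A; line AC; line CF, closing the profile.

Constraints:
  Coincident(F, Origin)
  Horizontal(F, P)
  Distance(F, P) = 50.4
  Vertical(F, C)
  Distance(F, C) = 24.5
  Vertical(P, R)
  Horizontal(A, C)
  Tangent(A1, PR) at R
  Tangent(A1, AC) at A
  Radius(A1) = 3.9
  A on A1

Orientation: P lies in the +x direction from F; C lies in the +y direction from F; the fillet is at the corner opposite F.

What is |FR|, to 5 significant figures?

54.447

F is at the origin; FP is horizontal with |FP| = 50.4 and P on the +x side, so P = (50.400, 0.0000). F and C share the same x with |FC| = 24.5 and C on the +y side, so C = (0.0000, 24.500). The virtual corner opposite F is at (50.400, 24.500). Since A1 is tangent to PR there, MR ⟂ PR and the tangent condition forces MA to be normal to AC, with radius 3.9, so the center M sits 3.9 in from both sides at M = (46.500, 20.600). That places the tangent points at R = (50.400, 20.600) on PR and A = (46.500, 24.500) on AC. Then |FR| = |R − F| = 54.447.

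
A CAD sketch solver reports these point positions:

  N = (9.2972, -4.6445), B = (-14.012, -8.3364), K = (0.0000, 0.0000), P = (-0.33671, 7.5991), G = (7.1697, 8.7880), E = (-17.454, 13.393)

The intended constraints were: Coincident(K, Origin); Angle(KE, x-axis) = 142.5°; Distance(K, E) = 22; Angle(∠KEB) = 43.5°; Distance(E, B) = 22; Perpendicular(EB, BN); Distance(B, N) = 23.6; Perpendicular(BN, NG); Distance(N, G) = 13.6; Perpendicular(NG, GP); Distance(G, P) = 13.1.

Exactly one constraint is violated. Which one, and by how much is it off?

Distance(G, P) = 13.1 — off by 5.50.

K = (0.00, 0.00) ✓; KE at 142.5° ✓; |KE| = 22.00 ✓; ∠KEB = 43.50° ✓; |EB| = 22.00 ✓; ∠(EB, BN) = 90.00° ✓; |BN| = 23.60 ✓; ∠(BN, NG) = 90.00° ✓; |NG| = 13.60 ✓; ∠(NG, GP) = 90.00° ✓; |GP| = 7.600 ✗.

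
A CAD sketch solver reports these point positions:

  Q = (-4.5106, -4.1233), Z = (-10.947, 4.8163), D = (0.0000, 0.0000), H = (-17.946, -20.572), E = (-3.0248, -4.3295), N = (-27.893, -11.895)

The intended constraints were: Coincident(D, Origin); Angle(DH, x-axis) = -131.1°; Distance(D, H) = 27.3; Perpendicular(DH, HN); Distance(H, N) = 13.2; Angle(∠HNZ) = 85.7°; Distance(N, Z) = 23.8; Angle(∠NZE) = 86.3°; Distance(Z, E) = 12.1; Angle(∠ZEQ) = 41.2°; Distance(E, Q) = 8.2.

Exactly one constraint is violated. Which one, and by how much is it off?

Distance(E, Q) = 8.2 — off by 6.70.

D = (0.00, 0.00) ✓; DH at -131.1° ✓; |DH| = 27.30 ✓; ∠(DH, HN) = 90.00° ✓; |HN| = 13.20 ✓; ∠HNZ = 85.70° ✓; |NZ| = 23.80 ✓; ∠NZE = 86.30° ✓; |ZE| = 12.10 ✓; ∠ZEQ = 41.20° ✓; |EQ| = 1.500 ✗.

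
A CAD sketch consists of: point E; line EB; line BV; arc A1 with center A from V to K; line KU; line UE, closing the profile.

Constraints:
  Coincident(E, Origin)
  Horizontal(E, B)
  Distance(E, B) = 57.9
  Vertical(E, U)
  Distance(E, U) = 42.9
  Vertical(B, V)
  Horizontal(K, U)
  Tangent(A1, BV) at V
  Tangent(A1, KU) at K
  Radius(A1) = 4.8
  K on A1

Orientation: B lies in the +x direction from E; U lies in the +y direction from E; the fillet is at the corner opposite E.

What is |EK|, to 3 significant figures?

68.3

The virtual corner opposite E is at (57.9, 42.9). A1 meets BV tangentially, so AV is at right angles to BV and tangency of A1 to KU means the radius AK is perpendicular to KU, with radius 4.8, so the center A sits 4.8 in from both sides at A = (53.1, 38.1). That places the tangent points at V = (57.9, 38.1) on BV and K = (53.1, 42.9) on KU. Then |EK| = |K − E| = 68.3.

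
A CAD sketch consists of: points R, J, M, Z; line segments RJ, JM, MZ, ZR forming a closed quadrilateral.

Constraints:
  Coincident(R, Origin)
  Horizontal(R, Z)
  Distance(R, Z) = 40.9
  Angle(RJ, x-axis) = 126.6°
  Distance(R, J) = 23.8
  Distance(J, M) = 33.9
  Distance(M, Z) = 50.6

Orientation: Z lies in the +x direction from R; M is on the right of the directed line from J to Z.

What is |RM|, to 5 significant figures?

16.109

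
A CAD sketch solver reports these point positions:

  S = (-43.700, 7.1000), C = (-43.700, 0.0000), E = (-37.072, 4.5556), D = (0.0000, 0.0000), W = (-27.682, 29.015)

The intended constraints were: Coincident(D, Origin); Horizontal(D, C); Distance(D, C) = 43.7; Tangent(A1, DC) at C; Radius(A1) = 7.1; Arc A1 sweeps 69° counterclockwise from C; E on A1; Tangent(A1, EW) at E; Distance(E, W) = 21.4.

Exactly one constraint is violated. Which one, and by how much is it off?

Distance(E, W) = 21.4 — off by 4.80.

D = (0.00, 0.00) ✓; D.y = 0.00, C.y = 0.00 ✓; |DC| = 43.70 ✓; ∠(SC, CD) = 90.00° ✓; |SC| = 7.100 ✓; bearing(S→E) − bearing(S→C) = 69.00° ✓; |SE| = 7.100 ✓; ∠(SE, EW) = 90.00° ✓; |EW| = 26.20 ✗.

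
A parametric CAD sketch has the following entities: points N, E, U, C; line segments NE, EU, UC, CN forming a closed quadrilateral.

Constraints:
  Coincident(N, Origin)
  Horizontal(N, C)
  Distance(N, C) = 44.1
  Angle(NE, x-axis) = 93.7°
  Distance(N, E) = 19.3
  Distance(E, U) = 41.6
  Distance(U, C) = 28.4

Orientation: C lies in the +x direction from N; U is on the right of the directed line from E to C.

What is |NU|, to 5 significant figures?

26.210

Checks: |EU| = 41.60 ✓; |UC| = 28.40 ✓.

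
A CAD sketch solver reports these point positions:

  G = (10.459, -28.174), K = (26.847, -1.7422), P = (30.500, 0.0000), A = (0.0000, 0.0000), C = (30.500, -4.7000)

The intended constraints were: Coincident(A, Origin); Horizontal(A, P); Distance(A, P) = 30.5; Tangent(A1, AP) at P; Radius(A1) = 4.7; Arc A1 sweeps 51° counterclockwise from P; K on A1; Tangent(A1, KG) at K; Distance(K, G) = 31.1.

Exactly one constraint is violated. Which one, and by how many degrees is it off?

Tangent(A1, KG) at K — off by 7.20°.

A = (0.00, 0.00) ✓; A.y = 0.00, P.y = 0.00 ✓; |AP| = 30.50 ✓; ∠(CP, PA) = 90.00° ✓; |CP| = 4.700 ✓; bearing(C→K) − bearing(C→P) = 51.00° ✓; |CK| = 4.700 ✓; ∠(CK, KG) = 82.80° ✗; |KG| = 31.10 ✓.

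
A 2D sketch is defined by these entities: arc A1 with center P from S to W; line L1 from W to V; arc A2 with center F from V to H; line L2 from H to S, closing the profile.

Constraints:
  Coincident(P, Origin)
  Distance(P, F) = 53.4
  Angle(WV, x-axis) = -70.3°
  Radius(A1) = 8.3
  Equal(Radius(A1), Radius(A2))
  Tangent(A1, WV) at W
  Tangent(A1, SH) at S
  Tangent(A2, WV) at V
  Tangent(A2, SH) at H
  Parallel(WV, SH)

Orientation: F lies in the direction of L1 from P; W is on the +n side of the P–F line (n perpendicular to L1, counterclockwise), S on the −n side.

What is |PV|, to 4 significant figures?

54.04

Tangency of A1 to both parallel lines with radius 8.3 puts W and S at P ± 8.3·n: W = (7.814, 2.798), S = (-7.814, -2.798). Equal radii place V and H the same way about F: V = F + 8.3·n = (25.82, -47.48), H = F − 8.3·n = (10.19, -53.07). Then |PV| = |V − P| = 54.04.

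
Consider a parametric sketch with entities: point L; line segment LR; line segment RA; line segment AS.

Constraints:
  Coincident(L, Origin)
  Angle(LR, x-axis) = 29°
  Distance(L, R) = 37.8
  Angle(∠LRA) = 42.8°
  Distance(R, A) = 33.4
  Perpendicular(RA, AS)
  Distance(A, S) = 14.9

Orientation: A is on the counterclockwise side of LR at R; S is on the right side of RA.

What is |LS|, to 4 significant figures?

40.98

L is at the origin; LR runs at 29.0° with length 37.8, so R = 37.8·(cos 29.0°, sin 29.0°) = (33.06, 18.33). ∠LRA = 42.8°, so RA runs at 29.0° + (180° − 42.8°) = 166.2° from the x-axis; with |RA| = 33.4, A = R + 33.4·(cos 166.2°, sin 166.2°) = (0.6247, 26.29). RA is perpendicular to AS; with |AS| = 14.9 on the right of RA, S = A + 14.9·(0.2385, 0.9711) = (4.179, 40.76). Then |LS| = |S − L| = 40.98.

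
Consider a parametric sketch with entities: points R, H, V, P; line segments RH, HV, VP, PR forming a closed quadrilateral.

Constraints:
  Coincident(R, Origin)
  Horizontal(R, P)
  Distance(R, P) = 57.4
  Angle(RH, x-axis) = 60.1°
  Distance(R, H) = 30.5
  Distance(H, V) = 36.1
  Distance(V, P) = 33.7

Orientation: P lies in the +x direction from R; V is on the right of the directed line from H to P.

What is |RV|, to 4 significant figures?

26.13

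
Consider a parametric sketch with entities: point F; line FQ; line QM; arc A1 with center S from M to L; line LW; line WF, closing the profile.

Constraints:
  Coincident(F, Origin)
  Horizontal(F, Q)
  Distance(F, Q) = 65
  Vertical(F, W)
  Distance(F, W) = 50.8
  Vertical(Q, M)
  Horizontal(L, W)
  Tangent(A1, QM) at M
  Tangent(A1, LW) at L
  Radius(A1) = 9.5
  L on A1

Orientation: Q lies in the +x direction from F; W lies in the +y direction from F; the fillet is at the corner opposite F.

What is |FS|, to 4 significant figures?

69.18

F is at the origin; FQ is horizontal with |FQ| = 65.0 and Q on the +x side, so Q = (65.00, 0.000). FW is vertical with |FW| = 50.8 and W on the +y side, so W = (0.000, 50.80). The virtual corner opposite F is at (65.00, 50.80). A1 meets QM tangentially, so SM is at right angles to QM and the tangent condition forces SL to be normal to LW, with radius 9.5, so the center S sits 9.5 in from both sides at S = (55.50, 41.30). Then |FS| = |S − F| = 69.18.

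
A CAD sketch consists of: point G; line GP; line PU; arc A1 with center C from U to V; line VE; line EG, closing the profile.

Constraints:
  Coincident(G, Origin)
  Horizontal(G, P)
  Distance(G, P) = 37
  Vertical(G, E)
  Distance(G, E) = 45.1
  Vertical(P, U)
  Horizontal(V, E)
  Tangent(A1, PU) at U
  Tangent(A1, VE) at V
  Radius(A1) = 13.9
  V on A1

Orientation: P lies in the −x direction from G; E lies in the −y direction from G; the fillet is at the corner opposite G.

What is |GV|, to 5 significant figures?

50.672

G is at the origin; GP is horizontal with |GP| = 37.0 and P on the −x side, so P = (-37.000, 0.0000). GE is vertical with |GE| = 45.1 and E on the −y side, so E = (0.0000, -45.100). The virtual corner opposite G is at (-37.000, -45.100). Tangency of A1 to PU means the radius CU is perpendicular to PU and tangency of A1 to VE means the radius CV is perpendicular to VE, with radius 13.9, so the center C sits 13.9 in from both sides at C = (-23.100, -31.200). That places the tangent points at U = (-37.000, -31.200) on PU and V = (-23.100, -45.100) on VE. Then |GV| = |V − G| = 50.672.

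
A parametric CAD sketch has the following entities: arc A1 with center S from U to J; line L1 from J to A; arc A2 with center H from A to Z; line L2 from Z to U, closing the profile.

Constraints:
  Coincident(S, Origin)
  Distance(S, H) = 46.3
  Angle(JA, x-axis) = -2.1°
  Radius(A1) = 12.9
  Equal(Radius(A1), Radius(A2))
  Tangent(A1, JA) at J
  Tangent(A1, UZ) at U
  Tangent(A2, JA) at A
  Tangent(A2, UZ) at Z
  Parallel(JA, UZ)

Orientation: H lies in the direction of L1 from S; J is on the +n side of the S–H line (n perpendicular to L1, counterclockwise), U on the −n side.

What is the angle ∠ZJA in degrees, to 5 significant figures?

29.128°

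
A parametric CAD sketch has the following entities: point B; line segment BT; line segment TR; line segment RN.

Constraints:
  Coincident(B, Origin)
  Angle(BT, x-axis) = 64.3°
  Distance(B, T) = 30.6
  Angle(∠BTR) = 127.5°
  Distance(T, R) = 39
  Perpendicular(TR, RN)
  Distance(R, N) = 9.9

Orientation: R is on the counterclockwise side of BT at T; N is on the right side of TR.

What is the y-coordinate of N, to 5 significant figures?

66.847

B is at the origin; BT runs at 64.3° with length 30.6, so T = 30.6·(cos 64.3°, sin 64.3°) = (13.270, 27.573). ∠BTR = 127.5°, so TR runs at 64.3° + (180° − 127.5°) = 116.80° from the x-axis; with |TR| = 39.0, R = T + 39.0·(cos 116.80°, sin 116.80°) = (-4.3143, 62.384). The perpendicularity gives RN at right angles to TR; with |RN| = 9.9 on the right of TR, N = R + 9.9·(0.89259, 0.45088) = (4.5223, 66.847). So N.y = 66.847.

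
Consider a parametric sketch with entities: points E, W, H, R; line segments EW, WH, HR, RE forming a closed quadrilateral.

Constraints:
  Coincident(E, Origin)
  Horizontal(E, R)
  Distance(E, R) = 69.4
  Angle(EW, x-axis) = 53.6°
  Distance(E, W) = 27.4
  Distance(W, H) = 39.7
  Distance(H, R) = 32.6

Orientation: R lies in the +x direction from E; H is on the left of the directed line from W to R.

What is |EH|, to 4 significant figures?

62.60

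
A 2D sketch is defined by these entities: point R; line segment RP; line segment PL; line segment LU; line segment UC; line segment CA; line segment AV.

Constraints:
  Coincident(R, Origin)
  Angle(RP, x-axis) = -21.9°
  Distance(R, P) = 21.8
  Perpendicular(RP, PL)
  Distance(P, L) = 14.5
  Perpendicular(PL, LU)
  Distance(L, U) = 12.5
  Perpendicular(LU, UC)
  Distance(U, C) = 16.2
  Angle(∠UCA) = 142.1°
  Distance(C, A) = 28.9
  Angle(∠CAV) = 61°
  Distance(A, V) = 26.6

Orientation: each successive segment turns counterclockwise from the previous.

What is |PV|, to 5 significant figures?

15.689

R is at the origin; RP runs at -21.9° with length 21.8, so P = (20.227, -8.1311). RP is perpendicular to PL, so PL runs at 68.100°; with |PL| = 14.5, L = (25.635, 5.3225). PL is perpendicular to LU, so LU runs at 158.10°; with |LU| = 12.5, U = (14.037, 9.9848). LU is perpendicular to UC, so UC runs at -111.90°; with |UC| = 16.2, C = (7.9948, -5.0461). ∠UCA = 142.1° gives CA at -74.000° from the x-axis; with |CA| = 28.9, A = (15.961, -32.827). ∠CAV = 61.0° gives AV at 45.000° from the x-axis; with |AV| = 26.6, V = (34.770, -14.018). Then |PV| = |V − P| = 15.689.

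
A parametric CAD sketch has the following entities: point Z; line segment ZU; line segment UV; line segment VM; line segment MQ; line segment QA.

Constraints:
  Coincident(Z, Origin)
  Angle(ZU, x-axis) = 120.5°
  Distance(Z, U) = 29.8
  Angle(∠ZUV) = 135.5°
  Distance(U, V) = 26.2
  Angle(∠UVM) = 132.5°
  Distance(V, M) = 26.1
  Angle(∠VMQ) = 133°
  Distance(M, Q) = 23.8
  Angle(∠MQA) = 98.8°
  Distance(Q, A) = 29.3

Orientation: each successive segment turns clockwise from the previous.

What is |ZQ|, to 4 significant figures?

66.97

∠UVM = 132.5° gives VM at 28.50° from the x-axis; with |VM| = 26.1, M = (14.15, 63.55). ∠VMQ = 133.0° gives MQ at -18.50° from the x-axis; with |MQ| = 23.8, Q = (36.72, 56.00). Then |ZQ| = |Q − Z| = 66.97.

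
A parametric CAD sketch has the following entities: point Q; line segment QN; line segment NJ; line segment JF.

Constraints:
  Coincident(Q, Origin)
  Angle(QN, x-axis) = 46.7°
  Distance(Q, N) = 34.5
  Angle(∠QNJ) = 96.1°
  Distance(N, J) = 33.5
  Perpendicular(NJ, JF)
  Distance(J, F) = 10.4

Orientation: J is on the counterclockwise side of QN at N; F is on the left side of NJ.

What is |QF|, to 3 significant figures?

44.2

Q is at the origin; QN runs at 46.7° with length 34.5, so N = 34.5·(cos 46.7°, sin 46.7°) = (23.7, 25.1). ∠QNJ = 96.1°, so NJ runs at 46.7° + (180° − 96.1°) = 131° from the x-axis; with |NJ| = 33.5, J = N + 33.5·(cos 131°, sin 131°) = (1.86, 50.5). NJ is perpendicular to JF; with |JF| = 10.4 on the left of NJ, F = J + 10.4·(-0.759, -0.651) = (-6.04, 43.8). Then |QF| = |F − Q| = 44.2.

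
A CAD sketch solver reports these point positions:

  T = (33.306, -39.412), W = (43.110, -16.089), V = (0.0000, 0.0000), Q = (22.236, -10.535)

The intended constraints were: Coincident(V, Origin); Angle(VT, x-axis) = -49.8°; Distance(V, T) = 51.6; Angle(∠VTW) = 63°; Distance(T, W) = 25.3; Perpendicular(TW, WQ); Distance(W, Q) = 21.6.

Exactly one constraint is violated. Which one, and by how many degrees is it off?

Perpendicular(TW, WQ) — off by 7.90°.

V = (0.00, 0.00) ✓; VT at -49.80° ✓; |VT| = 51.60 ✓; ∠VTW = 63.00° ✓; |TW| = 25.30 ✓; ∠(TW, WQ) = 97.90° ✗; |WQ| = 21.60 ✓.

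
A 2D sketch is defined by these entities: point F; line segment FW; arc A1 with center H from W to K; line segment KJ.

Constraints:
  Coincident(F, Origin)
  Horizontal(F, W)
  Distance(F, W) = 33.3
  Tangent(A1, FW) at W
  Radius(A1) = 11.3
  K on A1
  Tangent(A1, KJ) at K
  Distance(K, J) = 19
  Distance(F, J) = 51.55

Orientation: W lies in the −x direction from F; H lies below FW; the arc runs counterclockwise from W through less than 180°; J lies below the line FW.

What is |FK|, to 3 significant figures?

46.4

Checks: |HK| = 11.30 ✓; ∠(HK, KJ) = 90.00° ✓; |KJ| = 19.00 ✓; |FJ| = 51.55 ✓.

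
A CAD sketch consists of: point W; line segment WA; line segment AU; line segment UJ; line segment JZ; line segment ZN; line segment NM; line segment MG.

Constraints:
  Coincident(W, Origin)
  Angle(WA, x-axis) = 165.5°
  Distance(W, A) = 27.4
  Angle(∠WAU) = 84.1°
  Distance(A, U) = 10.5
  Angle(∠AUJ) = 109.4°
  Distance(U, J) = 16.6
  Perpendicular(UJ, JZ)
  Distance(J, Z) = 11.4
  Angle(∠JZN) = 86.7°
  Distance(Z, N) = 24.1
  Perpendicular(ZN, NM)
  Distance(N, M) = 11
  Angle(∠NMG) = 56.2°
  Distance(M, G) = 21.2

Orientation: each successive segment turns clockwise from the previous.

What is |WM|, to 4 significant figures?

34.60

W is at the origin; WA runs at 165.5° with length 27.4, so A = (-26.53, 6.860). ∠WAU = 84.1° gives AU at 69.60° from the x-axis; with |AU| = 10.5, U = (-22.87, 16.70). ∠AUJ = 109.4° gives UJ at -1.000° from the x-axis; with |UJ| = 16.6, J = (-6.270, 16.41). The perpendicularity gives JZ at right angles to UJ, so JZ runs at -91.00°; with |JZ| = 11.4, Z = (-6.469, 5.014). ∠JZN = 86.7° gives ZN at 175.7° from the x-axis; with |ZN| = 24.1, N = (-30.50, 6.821). ZN is perpendicular to NM, so NM runs at 85.70°; with |NM| = 11.0, M = (-29.68, 17.79). Then |WM| = |M − W| = 34.60.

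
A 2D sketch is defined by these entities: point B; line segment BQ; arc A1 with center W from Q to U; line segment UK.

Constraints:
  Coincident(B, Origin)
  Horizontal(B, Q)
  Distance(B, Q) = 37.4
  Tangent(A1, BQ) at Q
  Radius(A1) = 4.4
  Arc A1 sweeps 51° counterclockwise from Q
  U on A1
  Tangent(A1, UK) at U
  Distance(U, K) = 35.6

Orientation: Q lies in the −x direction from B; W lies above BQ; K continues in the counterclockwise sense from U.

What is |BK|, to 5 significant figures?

31.502

B is at the origin; BQ is horizontal with |BQ| = 37.4 and Q on the −x side, so Q = (-37.400, 0.0000). A1 meets BQ tangentially, so WQ is at right angles to BQ, so W = Q + (0, 4.4) = (-37.400, 4.4000). On A1, Q sits at bearing -90° from W; a 51° counterclockwise sweep puts U at bearing -39°, so U = W + 4.4·(cos -39°, sin -39°) = (-33.981, 1.6310). A1 meets UK tangentially, so WU is at right angles to UK, so UK runs along (−sin -39°, cos -39°); with |UK| = 35.6, K = (-11.577, 29.297). Then |BK| = |K − B| = 31.502.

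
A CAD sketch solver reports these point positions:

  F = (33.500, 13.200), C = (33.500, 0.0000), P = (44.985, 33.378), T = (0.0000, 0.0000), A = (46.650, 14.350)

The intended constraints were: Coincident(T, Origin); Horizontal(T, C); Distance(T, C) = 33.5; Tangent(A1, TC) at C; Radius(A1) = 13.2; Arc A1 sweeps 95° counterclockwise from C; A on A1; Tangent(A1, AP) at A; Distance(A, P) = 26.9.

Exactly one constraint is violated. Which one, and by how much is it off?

Distance(A, P) = 26.9 — off by 7.80.

T = (0.00, 0.00) ✓; T.y = 0.00, C.y = 0.00 ✓; |TC| = 33.50 ✓; ∠(FC, CT) = 90.00° ✓; |FC| = 13.20 ✓; bearing(F→A) − bearing(F→C) = 95.00° ✓; |FA| = 13.20 ✓; ∠(FA, AP) = 90.00° ✓; |AP| = 19.10 ✗.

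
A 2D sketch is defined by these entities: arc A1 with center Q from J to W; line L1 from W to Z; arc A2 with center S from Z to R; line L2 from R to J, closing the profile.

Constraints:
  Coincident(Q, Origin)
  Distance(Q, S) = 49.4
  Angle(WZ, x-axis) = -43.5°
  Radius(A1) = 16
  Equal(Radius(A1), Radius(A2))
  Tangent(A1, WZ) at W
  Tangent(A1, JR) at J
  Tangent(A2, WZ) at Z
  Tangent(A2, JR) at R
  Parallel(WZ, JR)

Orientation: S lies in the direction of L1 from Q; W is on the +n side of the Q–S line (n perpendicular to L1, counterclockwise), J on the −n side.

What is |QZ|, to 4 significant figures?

51.93

The slot axis is L1's direction at -43.5°, so u = (cos -43.5°, sin -43.5°) = (0.7254, -0.6884) and n = (−sin -43.5°, cos -43.5°) = (0.6884, 0.7254). Q is at the origin and S lies 49.4 along u from Q, so S = 49.4·u = (35.83, -34.00). Tangency of A1 to both parallel lines with radius 16.0 puts W and J at Q ± 16.0·n: W = (11.01, 11.61), J = (-11.01, -11.61). Equal radii place Z and R the same way about S: Z = S + 16.0·n = (46.85, -22.40), R = S − 16.0·n = (24.82, -45.61). Then |QZ| = |Z − Q| = 51.93.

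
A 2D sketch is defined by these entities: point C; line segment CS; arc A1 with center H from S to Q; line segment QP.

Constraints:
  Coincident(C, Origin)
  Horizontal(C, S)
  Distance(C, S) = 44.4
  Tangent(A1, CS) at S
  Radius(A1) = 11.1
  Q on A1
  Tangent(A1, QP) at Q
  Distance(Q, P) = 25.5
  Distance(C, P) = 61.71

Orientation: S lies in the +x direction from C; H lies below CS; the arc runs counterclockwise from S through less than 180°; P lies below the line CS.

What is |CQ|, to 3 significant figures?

38.8

C is at the origin; C and S share the same y with |CS| = 44.4 and S on the +x side, so S = (44.4, 0.00). A1 meets CS tangentially, so HS is at right angles to CS, so H = S + (0, -11.1) = (44.4, -11.1). Since HQ ⟂ QP (tangency), |HP| = √(11.1² + 25.5²) = 27.8 regardless of where Q sits on A1. So P lies on both circle(C, 61.71) and circle(H, 27.8); the below-CS intersection is P = (48.1, -38.7). Q is the foot of the tangent from P: Q = (34.9, -16.8).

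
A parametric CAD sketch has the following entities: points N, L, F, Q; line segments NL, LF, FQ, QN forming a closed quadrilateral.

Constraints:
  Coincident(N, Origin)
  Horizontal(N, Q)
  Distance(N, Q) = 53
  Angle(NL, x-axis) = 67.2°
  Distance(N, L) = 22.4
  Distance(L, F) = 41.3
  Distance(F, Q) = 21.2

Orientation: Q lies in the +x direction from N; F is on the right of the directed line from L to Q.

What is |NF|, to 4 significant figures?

36.73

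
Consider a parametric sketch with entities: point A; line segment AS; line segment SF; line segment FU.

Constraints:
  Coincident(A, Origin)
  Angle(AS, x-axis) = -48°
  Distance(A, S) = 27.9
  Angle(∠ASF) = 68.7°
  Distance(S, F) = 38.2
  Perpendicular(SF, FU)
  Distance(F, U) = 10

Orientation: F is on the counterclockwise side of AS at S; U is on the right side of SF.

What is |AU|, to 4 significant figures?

45.64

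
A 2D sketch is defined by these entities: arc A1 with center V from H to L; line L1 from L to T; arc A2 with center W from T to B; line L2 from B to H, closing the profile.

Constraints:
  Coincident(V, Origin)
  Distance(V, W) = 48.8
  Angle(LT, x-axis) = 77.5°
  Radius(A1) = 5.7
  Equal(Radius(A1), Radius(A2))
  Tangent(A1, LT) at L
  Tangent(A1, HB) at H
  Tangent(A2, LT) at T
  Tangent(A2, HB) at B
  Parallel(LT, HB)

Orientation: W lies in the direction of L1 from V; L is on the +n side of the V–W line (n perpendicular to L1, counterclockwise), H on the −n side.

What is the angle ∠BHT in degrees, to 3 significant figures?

13.1°

Tangency of A1 to both parallel lines with radius 5.7 puts L and H at V ± 5.7·n: L = (-5.56, 1.23), H = (5.56, -1.23). Equal radii place T and B the same way about W: T = W + 5.7·n = (5.00, 48.9), B = W − 5.7·n = (16.1, 46.4). Then cos ∠BHT = HB·HT / (|HB||HT|), giving 13.1°.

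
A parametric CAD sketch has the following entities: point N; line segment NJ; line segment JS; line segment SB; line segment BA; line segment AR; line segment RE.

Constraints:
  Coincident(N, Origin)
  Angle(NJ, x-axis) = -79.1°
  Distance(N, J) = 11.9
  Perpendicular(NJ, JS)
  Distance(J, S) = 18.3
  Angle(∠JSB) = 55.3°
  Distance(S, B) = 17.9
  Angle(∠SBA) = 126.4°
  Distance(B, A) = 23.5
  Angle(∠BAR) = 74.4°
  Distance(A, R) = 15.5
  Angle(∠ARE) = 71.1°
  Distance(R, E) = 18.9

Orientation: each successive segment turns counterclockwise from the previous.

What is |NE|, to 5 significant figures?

4.4240

N is at the origin; NJ runs at -79.1° with length 11.9, so J = (2.2502, -11.685). The perpendicularity gives JS at right angles to NJ, so JS runs at 10.900°; with |JS| = 18.3, S = (20.220, -8.2249). ∠JSB = 55.3° gives SB at 135.60° from the x-axis; with |SB| = 17.9, B = (7.4310, 4.2991). ∠SBA = 126.4° gives BA at -170.80° from the x-axis; with |BA| = 23.5, A = (-15.767, 0.54190). ∠BAR = 74.4° gives AR at -65.200° from the x-axis; with |AR| = 15.5, R = (-9.2652, -13.529). ∠ARE = 71.1° gives RE at 43.700° from the x-axis; with |RE| = 18.9, E = (4.3989, -0.47097). Then |NE| = |E − N| = 4.4240.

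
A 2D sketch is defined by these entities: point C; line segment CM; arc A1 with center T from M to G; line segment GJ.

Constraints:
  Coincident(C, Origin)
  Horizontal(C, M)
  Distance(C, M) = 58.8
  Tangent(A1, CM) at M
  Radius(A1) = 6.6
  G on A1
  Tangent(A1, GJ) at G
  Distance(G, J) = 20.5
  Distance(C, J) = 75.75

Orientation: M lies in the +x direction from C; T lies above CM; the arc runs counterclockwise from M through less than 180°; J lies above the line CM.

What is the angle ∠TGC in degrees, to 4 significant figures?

23.68°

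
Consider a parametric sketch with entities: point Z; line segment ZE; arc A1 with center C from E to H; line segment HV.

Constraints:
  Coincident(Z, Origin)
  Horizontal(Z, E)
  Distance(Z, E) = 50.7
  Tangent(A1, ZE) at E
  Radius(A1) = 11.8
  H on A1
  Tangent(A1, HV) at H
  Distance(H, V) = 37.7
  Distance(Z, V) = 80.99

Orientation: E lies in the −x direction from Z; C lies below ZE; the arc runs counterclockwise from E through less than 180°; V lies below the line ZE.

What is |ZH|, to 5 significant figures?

63.461

Z is at the origin; ZE is horizontal with |ZE| = 50.7 and E on the −x side, so E = (-50.700, 0.0000). Tangency of A1 to ZE means the radius CE is perpendicular to ZE, so C = E + (0, -11.8) = (-50.700, -11.800). Since CH ⟂ HV (tangency), |CV| = √(11.8² + 37.7²) = 39.504 regardless of where H sits on A1. So V lies on both circle(Z, 80.99) and circle(C, 39.504); the below-ZE intersection is V = (-64.676, -48.749). H is the foot of the tangent from V: H = (-62.480, -11.113).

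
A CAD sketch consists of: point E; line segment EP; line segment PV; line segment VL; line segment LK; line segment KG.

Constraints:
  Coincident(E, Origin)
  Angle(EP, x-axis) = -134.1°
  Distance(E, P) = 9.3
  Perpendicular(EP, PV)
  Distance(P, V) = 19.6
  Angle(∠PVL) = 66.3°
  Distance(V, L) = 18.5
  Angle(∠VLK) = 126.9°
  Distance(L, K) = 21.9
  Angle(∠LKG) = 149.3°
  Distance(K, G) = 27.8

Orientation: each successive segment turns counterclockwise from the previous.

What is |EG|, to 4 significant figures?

35.93

∠VLK = 126.9° gives LK at 122.7° from the x-axis; with |LK| = 21.9, K = (2.221, 15.45). ∠LKG = 149.3° gives KG at 153.4° from the x-axis; with |KG| = 27.8, G = (-22.64, 27.90). Then |EG| = |G − E| = 35.93.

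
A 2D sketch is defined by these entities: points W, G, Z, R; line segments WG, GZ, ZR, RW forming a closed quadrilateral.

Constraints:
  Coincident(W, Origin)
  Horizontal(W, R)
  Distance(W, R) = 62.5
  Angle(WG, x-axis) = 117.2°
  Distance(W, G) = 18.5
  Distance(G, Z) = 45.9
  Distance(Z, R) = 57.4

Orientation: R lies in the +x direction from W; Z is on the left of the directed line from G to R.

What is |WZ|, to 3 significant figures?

52.9

W is at the origin; W and R share the same y with |WR| = 62.5 and R in +x, so R = (62.5, 0). WG runs at 117.2° with |WG| = 18.5, so G = (-8.46, 16.5). Z is determined by |GZ| = 45.9 and |ZR| = 57.4 together: it lies at the intersection of circle(G, 45.9) and circle(R, 57.4). With |GR| = 72.8, the foot of the radical line on GR is 28.3 from G and the perpendicular offset is √(45.9² − 28.3²) = 36.2. Taking the left-of-GR solution: Z = (27.2, 45.3).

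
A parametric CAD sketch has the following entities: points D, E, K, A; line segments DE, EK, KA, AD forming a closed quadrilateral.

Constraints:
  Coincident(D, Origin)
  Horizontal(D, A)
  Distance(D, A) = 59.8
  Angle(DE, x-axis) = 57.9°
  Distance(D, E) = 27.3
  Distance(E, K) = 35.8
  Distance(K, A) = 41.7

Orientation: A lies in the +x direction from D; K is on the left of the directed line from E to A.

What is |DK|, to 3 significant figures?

60.9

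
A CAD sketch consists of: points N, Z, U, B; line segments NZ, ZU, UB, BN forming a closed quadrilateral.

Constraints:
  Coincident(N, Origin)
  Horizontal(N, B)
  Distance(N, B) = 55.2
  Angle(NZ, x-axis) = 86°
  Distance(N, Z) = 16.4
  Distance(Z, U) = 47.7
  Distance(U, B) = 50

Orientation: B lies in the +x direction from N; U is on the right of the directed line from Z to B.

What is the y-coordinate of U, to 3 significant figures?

-29.4

N is at the origin; N and B share the same y with |NB| = 55.2 and B in +x, so B = (55.2, 0). NZ runs at 86.0° with |NZ| = 16.4, so Z = (1.14, 16.4). U is determined by |ZU| = 47.7 and |UB| = 50.0 together: it lies at the intersection of circle(Z, 47.7) and circle(B, 50.0). With |ZB| = 56.5, the foot of the radical line on ZB is 26.2 from Z and the perpendicular offset is √(47.7² − 26.2²) = 39.8. Taking the right-of-ZB solution: U = (14.7, -29.4).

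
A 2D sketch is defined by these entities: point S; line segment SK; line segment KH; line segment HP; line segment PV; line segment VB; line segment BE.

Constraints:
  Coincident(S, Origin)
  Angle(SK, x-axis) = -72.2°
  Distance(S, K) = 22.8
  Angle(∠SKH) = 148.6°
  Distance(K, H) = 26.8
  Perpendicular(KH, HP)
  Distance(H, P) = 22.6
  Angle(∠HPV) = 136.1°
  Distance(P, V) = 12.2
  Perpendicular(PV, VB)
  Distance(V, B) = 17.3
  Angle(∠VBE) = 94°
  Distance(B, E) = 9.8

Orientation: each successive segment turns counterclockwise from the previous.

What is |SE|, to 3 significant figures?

31.6

S is at the origin; SK runs at -72.2° with length 22.8, so K = (6.97, -21.7). ∠SKH = 148.6° gives KH at -40.8° from the x-axis; with |KH| = 26.8, H = (27.3, -39.2). KH ⟂ HP, so HP runs at 49.2°; with |HP| = 22.6, P = (42.0, -22.1). ∠HPV = 136.1° gives PV at 93.1° from the x-axis; with |PV| = 12.2, V = (41.4, -9.93). PV ⟂ VB, so VB runs at -177°; with |VB| = 17.3, B = (24.1, -10.9). ∠VBE = 94.0° gives BE at -90.9° from the x-axis; with |BE| = 9.8, E = (23.9, -20.7). Then |SE| = |E − S| = 31.6.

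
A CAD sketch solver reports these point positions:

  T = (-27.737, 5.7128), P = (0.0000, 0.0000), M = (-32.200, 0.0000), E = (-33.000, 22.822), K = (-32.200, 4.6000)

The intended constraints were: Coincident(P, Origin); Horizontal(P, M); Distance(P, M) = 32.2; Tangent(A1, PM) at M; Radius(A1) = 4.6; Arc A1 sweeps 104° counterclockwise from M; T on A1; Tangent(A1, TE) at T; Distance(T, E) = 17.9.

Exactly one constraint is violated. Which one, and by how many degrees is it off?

Tangent(A1, TE) at T — off by 3.10°.

P = (0.00, 0.00) ✓; P.y = 0.00, M.y = 0.00 ✓; |PM| = 32.20 ✓; ∠(KM, MP) = 90.00° ✓; |KM| = 4.600 ✓; bearing(K→T) − bearing(K→M) = 104.0° ✓; |KT| = 4.600 ✓; ∠(KT, TE) = 86.90° ✗; |TE| = 17.90 ✓.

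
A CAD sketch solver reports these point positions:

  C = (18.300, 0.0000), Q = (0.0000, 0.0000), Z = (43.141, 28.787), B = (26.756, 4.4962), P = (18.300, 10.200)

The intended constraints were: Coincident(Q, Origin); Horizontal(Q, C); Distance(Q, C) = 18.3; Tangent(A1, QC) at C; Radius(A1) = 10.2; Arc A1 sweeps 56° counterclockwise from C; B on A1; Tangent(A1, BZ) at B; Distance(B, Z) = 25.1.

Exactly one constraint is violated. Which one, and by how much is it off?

Distance(B, Z) = 25.1 — off by 4.20.

Q = (0.00, 0.00) ✓; Q.y = 0.00, C.y = 0.00 ✓; |QC| = 18.30 ✓; ∠(PC, CQ) = 90.00° ✓; |PC| = 10.20 ✓; bearing(P→B) − bearing(P→C) = 56.00° ✓; |PB| = 10.20 ✓; ∠(PB, BZ) = 90.00° ✓; |BZ| = 29.30 ✗.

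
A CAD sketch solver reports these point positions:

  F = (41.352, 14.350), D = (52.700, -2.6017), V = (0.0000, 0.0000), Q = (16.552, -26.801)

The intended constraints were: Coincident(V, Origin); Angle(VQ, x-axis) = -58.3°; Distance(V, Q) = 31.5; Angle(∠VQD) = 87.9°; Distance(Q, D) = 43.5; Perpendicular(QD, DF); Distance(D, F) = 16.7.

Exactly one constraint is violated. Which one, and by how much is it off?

Distance(D, F) = 16.7 — off by 3.70.

V = (0.00, 0.00) ✓; VQ at -58.30° ✓; |VQ| = 31.50 ✓; ∠VQD = 87.90° ✓; |QD| = 43.50 ✓; ∠(QD, DF) = 90.00° ✓; |DF| = 20.40 ✗.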